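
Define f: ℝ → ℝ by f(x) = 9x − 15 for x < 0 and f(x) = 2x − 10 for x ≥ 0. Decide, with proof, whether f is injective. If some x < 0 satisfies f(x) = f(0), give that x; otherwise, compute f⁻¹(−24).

Both pieces are strictly increasing (slopes 9 and 2), so each is injective on its own interval.
The left piece maps (−∞, 0) onto (−∞, −15); the right piece maps [0, ∞) onto [−10, ∞).
These images are disjoint, so no value is attained by both pieces. Therefore f is injective.
Because the two images are disjoint, no x < 0 has f(x) = f(0), so we compute f⁻¹(−24): −24 lies in (−∞, −15), so solve 9x − 15 = −24: x = (−24 + 15)/9 = −1.

-1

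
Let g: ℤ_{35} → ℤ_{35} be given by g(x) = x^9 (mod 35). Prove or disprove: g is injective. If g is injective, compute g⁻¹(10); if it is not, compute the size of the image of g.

15

g(4): Repeated squaring mod 35: 4^1 ≡ 4, 4^2 ≡ 4² = 16, 4^4 ≡ 16² = 256 ≡ 11, 4^8 ≡ 11² = 121 ≡ 16. Since 9 = 8 + 1, 4^9 ≡ 16·4: 16·4 = 64 ≡ 29. So 4^9 ≡ 29 (mod 35).
g(9): Repeated squaring mod 35: 9^1 ≡ 9, 9^2 ≡ 9² = 81 ≡ 11, 9^4 ≡ 11² = 121 ≡ 16, 9^8 ≡ 16² = 256 ≡ 11. Since 9 = 8 + 1, 9^9 ≡ 11·9: 11·9 = 99 ≡ 29. So 9^9 ≡ 29 (mod 35).
So g(4) = g(9) = 29 while 4 ≠ 9, so g is not injective.
Since g is not injective, we determine |image(g)|. Computing x^9 mod 35 for each x (by repeated squaring, reducing mod 35 at every step), the values g(0), g(1), …, g(34) are: 0, 1, 22, 13, 29, 20, 6, 7, 8, 29, 20, 1, 27, 13, 14, 15, 1, 27, 8, 34, 20, 21, 22, 8, 34, 15, 6, 27, 28, 29, 15, 6, 22, 13, 34.
The distinct values are {0, 1, 6, 7, 8, 13, 14, 15, 20, 21, 22, 27, 28, 29, 34}; there are 15 of them.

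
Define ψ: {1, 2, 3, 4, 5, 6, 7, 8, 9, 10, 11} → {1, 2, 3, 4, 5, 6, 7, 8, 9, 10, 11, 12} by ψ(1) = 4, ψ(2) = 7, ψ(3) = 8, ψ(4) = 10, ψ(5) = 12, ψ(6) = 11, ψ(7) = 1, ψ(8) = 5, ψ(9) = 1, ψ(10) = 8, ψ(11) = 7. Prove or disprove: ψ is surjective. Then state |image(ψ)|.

8

No element maps to 2, so ψ is not surjective.
The image of ψ is {1, 4, 5, 7, 8, 10, 11, 12}, which has 8 elements.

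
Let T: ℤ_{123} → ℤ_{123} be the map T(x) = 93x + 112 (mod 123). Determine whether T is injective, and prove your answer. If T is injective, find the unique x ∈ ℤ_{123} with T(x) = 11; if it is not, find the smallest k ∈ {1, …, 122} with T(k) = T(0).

We have gcd(93, 123) = 3 > 1. Taking a = 0 and b = 41: T(0) = 112 and T(41) = 93·41 + 112 = 3925 ≡ 112 (mod 123).
So T(0) = T(41) while 0 ≠ 41, so T is not injective.
Since T is not injective, we find the least positive k with T(k) = T(0): this means 93k ≡ 0 (mod 123), i.e. 123 ∣ 93k. Since gcd(93, 123) = 3, dividing through by 3 this holds exactly when 41 ∣ 31k, and as gcd(31, 41) = 1, exactly when 41 ∣ k.
The smallest positive such k is 41.

41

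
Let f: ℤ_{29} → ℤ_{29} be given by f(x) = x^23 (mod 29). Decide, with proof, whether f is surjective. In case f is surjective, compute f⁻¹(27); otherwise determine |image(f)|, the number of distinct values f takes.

Since 29 is prime, the nonzero elements of ℤ_{29} form a cyclic group of order 28.
As gcd(23, 28) = 1, raising to the 23rd power is a bijection on this group: if s^23 ≡ t^23 then (st^{−1})^23 = 1, and the only element of order dividing gcd(23, 28) = 1 is 1, so s = t.
With f(0) = 0 this makes f injective on all of ℤ_{29}, hence bijective (finite equal-size domain and codomain). In particular f is surjective.
Since f is surjective, we find the preimage of 27. The inverse of x ↦ x^23 on (ℤ_{29})^× is x ↦ x^11, because 23·11 = 253 = 9·28 + 1 ≡ 1 (mod 28) and x^{28} = 1 for x ≠ 0 (Fermat). So f⁻¹(27) = 27^11 mod 29.
Repeated squaring mod 29: 27^1 ≡ 27, 27^2 ≡ 27² = 729 ≡ 4, 27^4 ≡ 4² = 16, 27^8 ≡ 16² = 256 ≡ 24. Since 11 = 8 + 2 + 1, 27^11 ≡ 24·4·27: 24·4 = 96 ≡ 9, then 9·27 = 243 ≡ 11. So 27^11 ≡ 11 (mod 29).
Hence f⁻¹(27) = 11.

11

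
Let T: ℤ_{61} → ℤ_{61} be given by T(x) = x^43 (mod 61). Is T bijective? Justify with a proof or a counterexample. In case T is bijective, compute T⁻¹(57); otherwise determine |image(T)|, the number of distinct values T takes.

Since 61 is prime, the nonzero elements of ℤ_{61} form a cyclic group of order 60.
As gcd(43, 60) = 1, raising to the 43rd power is a bijection on this group: if a^43 ≡ b^43 then (ab^{−1})^43 = 1, and the only element of order dividing gcd(43, 60) = 1 is 1, so a = b.
With T(0) = 0 this makes T injective on all of ℤ_{61}, hence bijective (finite equal-size domain and codomain). In particular T is bijective.
Since T is bijective, we find the preimage of 57. The inverse of x ↦ x^43 on (ℤ_{61})^× is x ↦ x^7, because 43·7 = 301 = 5·60 + 1 ≡ 1 (mod 60) and x^{60} = 1 for x ≠ 0 (Fermat). So T⁻¹(57) = 57^7 mod 61.
Repeated squaring mod 61: 57^1 ≡ 57, 57^2 ≡ 57² = 3249 ≡ 16, 57^4 ≡ 16² = 256 ≡ 12. Since 7 = 4 + 2 + 1, 57^7 ≡ 12·16·57: 12·16 = 192 ≡ 9, then 9·57 = 513 ≡ 25. So 57^7 ≡ 25 (mod 61).
Hence T⁻¹(57) = 25.

25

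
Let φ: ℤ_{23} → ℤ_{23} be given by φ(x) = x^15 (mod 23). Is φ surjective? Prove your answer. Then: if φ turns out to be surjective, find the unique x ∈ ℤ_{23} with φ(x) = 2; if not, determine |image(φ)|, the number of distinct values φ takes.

8

Since 23 is prime, the nonzero elements of ℤ_{23} form a cyclic group of order 22.
As gcd(15, 22) = 1, raising to the 15th power is a bijection on this group: if u^15 ≡ v^15 then (uv^{−1})^15 = 1, and the only element of order dividing gcd(15, 22) = 1 is 1, so u = v.
With φ(0) = 0 this makes φ injective on all of ℤ_{23}, hence bijective (finite equal-size domain and codomain). In particular φ is surjective.
Since φ is surjective, we find the preimage of 2. The inverse of x ↦ x^15 on (ℤ_{23})^× is x ↦ x^3, because 15·3 = 45 = 2·22 + 1 ≡ 1 (mod 22) and x^{22} = 1 for x ≠ 0 (Fermat). So φ⁻¹(2) = 2^3 mod 23.
Repeated squaring mod 23: 2^1 ≡ 2, 2^2 ≡ 2² = 4. Since 3 = 2 + 1, 2^3 ≡ 4·2: 4·2 = 8. So 2^3 ≡ 8 (mod 23).
Hence φ⁻¹(2) = 8.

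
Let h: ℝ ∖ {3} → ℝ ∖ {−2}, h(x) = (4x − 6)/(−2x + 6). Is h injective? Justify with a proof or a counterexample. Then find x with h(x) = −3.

6

Suppose h(s) = h(t). Cross-multiplying: (4s − 6)(−2t + 6) = (4t − 6)(−2s + 6).
Expanding both sides and cancelling the symmetric terms leaves 12·(s − t) = 0. Since 12 ≠ 0, s = t. Hence h is injective.
Solving h(x) = −3: cross-multiplying gives 4x − 6 = −3(−2x + 6), which rearranges to −2x = −12, so x = 6.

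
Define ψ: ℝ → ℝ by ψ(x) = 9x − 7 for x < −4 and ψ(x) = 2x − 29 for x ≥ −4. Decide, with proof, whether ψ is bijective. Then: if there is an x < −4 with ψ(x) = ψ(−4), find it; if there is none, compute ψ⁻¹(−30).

-1/2

Both pieces are strictly increasing (slopes 9 and 2), so each is injective on its own interval.
The left piece maps (−∞, −4) onto (−∞, −43); the right piece maps [−4, ∞) onto [−37, ∞).
The images leave a gap (−43 has no preimage), so ψ is not surjective, hence not bijective.
Because the two images are disjoint, no x < −4 has ψ(x) = ψ(−4), so we compute ψ⁻¹(−30): −30 lies in [−37, ∞), so solve 2x − 29 = −30: x = (−30 + 29)/2 = −1/2.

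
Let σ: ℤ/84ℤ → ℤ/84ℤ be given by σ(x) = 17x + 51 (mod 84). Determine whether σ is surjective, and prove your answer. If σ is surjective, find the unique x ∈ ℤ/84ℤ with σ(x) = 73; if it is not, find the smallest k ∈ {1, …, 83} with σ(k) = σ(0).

Recall that σ is surjective if every y in the codomain equals σ(x) for some x in the domain.
Since gcd(17, 84) = 1, 17 is invertible modulo 84. Euclid's algorithm: 84 = 4·17 + 16, 17 = 1·16 + 1; back-substituting gives 1 = 5·17 − 1·84, so 17⁻¹ ≡ 5 (mod 84).
For any y ∈ ℤ/84ℤ, x = 5(y − 51) mod 84 satisfies σ(x) = 17·5(y − 51) + 51 ≡ y (since 17·5 ≡ 1 mod 84). So every y has a preimage.
Thus σ is surjective.
Since σ is surjective, we find σ⁻¹(73): we need 17x ≡ 73 − 51 ≡ 22 (mod 84). Using 17⁻¹ = 5: x ≡ 5·22 = 110 = 1·84 + 26, so x = 26.
Check: σ(26) = 17·26 + 51 = 493 = 5·84 + 73 ≡ 73 (mod 84).

26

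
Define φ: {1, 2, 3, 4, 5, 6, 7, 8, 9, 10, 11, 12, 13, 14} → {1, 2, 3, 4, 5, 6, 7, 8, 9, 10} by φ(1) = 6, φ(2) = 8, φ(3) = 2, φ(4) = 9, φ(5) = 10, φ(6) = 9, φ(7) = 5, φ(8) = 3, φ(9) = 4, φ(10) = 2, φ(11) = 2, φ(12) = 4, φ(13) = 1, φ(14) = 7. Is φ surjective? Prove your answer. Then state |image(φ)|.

Every element of the codomain has a preimage: 1 = φ(13), 2 = φ(3), 3 = φ(8), 4 = φ(9), 5 = φ(7), 6 = φ(1), 7 = φ(14), 8 = φ(2), 9 = φ(4), 10 = φ(5).
Hence φ is surjective.
The image of φ is {1, 2, 3, 4, 5, 6, 7, 8, 9, 10}, which has 10 elements.

10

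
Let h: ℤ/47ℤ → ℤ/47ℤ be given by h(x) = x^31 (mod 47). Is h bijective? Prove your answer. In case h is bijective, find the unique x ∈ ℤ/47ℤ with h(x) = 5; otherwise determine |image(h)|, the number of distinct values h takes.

Since 47 is prime, the nonzero elements of ℤ/47ℤ form a cyclic group of order 46.
As gcd(31, 46) = 1, raising to the 31st power is a bijection on this group: if a^31 ≡ b^31 then (ab^{−1})^31 = 1, and the only element of order dividing gcd(31, 46) = 1 is 1, so a = b.
With h(0) = 0 this makes h injective on all of ℤ/47ℤ, hence bijective (finite equal-size domain and codomain). In particular h is bijective.
Since h is bijective, we find the preimage of 5. The inverse of x ↦ x^31 on (ℤ/47ℤ)^× is x ↦ x^3, because 31·3 = 93 = 2·46 + 1 ≡ 1 (mod 46) and x^{46} = 1 for x ≠ 0 (Fermat). So h⁻¹(5) = 5^3 mod 47.
Repeated squaring mod 47: 5^1 ≡ 5, 5^2 ≡ 5² = 25. Since 3 = 2 + 1, 5^3 ≡ 25·5: 25·5 = 125 ≡ 31. So 5^3 ≡ 31 (mod 47).
Hence h⁻¹(5) = 31.

31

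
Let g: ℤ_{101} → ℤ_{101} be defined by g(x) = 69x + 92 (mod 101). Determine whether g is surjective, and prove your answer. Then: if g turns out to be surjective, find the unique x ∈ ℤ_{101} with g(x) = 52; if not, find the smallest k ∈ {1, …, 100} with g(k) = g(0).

77

By definition, surjectivity means every element of the codomain has a preimage under g.
Since gcd(69, 101) = 1, 69 is invertible modulo 101. Euclid's algorithm: 101 = 1·69 + 32, 69 = 2·32 + 5, 32 = 6·5 + 2, 5 = 2·2 + 1; back-substituting gives 1 = 41·69 − 28·101, so 69⁻¹ ≡ 41 (mod 101).
Then y ↦ 41(y − 92) is a two-sided inverse to g, so every y ∈ ℤ_{101} has a preimage.
Thus g is surjective.
Since g is surjective, we find g⁻¹(52): we need 69x ≡ 52 − 92 ≡ 61 (mod 101). Using 69⁻¹ = 41: x ≡ 41·61 = 2501 = 24·101 + 77, so x = 77.
Check: g(77) = 69·77 + 92 = 5405 = 53·101 + 52 ≡ 52 (mod 101).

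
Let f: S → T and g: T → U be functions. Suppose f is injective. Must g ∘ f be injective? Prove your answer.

not injective

No. Take S = T = U = {0, 1, 2}, f = identity (injective), and g(x) = 0 for every x.
Then (g ∘ f)(0) = 0 = (g ∘ f)(2) with 0 ≠ 2, so g ∘ f is not injective.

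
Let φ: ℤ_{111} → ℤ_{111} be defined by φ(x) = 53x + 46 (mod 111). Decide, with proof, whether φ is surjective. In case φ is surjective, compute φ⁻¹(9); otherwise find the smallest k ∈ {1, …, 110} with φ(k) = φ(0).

37

Since gcd(53, 111) = 1, 53 is invertible modulo 111. Euclid's algorithm: 111 = 2·53 + 5, 53 = 10·5 + 3, 5 = 1·3 + 2, 3 = 1·2 + 1; back-substituting gives 1 = 44·53 − 21·111, so 53⁻¹ ≡ 44 (mod 111).
For any y ∈ ℤ_{111}, x = 44(y − 46) mod 111 satisfies φ(x) = 53·44(y − 46) + 46 ≡ y (since 53·44 ≡ 1 mod 111). So every y has a preimage.
So φ is surjective.
Since φ is surjective, we find φ⁻¹(9): we need 53x ≡ 9 − 46 ≡ 74 (mod 111). Using 53⁻¹ = 44: x ≡ 44·74 = 3256 = 29·111 + 37, so x = 37.
Check: φ(37) = 53·37 + 46 = 2007 = 18·111 + 9 ≡ 9 (mod 111).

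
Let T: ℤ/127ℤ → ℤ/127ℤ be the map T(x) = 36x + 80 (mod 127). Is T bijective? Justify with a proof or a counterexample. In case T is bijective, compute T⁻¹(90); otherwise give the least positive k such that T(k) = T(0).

92

By definition, injectivity means: for all x_1, x_2 in the domain, T(x_1) = T(x_2) implies x_1 = x_2.
If T(x_1) = T(x_2), then 36x_1 ≡ 36x_2 (mod 127). Because gcd(36, 127) = 1, we may cancel 36 to get x_1 ≡ x_2 (mod 127).
We now compute 36⁻¹ mod 127 explicitly. Euclid's algorithm: 127 = 3·36 + 19, 36 = 1·19 + 17, 19 = 1·17 + 2, 17 = 8·2 + 1; back-substituting gives 1 = 60·36 − 17·127, so 36⁻¹ ≡ 60 (mod 127).
Then y ↦ 60(y − 80) is a two-sided inverse to T, so every y ∈ ℤ/127ℤ has a preimage.
Hence T is bijective.
Since T is bijective, we compute T⁻¹(90): solve 36x + 80 ≡ 90 (mod 127), i.e. 36x ≡ 10 (mod 127).
Multiplying by 36⁻¹ = 60 gives x ≡ 60·10 = 600 = 4·127 + 92 ≡ 92 (mod 127).
Check: T(92) = 36·92 + 80 = 3392 = 26·127 + 90 ≡ 90 (mod 127).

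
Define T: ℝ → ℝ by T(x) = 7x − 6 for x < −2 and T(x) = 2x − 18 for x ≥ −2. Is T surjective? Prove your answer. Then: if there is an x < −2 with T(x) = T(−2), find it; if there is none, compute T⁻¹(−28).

Both pieces are strictly increasing (slopes 7 and 2), so each is injective on its own interval.
The left piece maps (−∞, −2) onto (−∞, −20); the right piece maps [−2, ∞) onto [−22, ∞).
The union (−∞, −20) ∪ [−22, ∞) covers ℝ, so T is surjective.
For the follow-up: the images overlap, so an x < −2 with T(x) = T(−2) exists. T(−2) = −22; solving 7x − 6 = −22 for x < −2 gives x = (−22 + 6)/7 = −16/7.

-16/7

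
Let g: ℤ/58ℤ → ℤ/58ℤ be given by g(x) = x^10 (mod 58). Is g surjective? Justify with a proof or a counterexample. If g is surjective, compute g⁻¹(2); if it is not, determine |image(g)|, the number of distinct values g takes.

g(28): Repeated squaring mod 58: 28^1 ≡ 28, 28^2 ≡ 28² = 784 ≡ 30, 28^4 ≡ 30² = 900 ≡ 30, 28^8 ≡ 30² = 900 ≡ 30. Since 10 = 8 + 2, 28^10 ≡ 30·30: 30·30 = 900 ≡ 30. So 28^10 ≡ 30 (mod 58).
g(30): Repeated squaring mod 58: 30^1 ≡ 30, 30^2 ≡ 30² = 900 ≡ 30, 30^4 ≡ 30² = 900 ≡ 30, 30^8 ≡ 30² = 900 ≡ 30. Since 10 = 8 + 2, 30^10 ≡ 30·30: 30·30 = 900 ≡ 30. So 30^10 ≡ 30 (mod 58).
So g(28) = g(30) = 30 while 28 ≠ 30, thus g is not injective.
A non-injective map from the 58-element set ℤ/58ℤ to itself takes at most 57 distinct values, so it cannot be surjective. Thus g is not surjective.
Since g is not surjective, we determine |image(g)|. Computing x^10 mod 58 for each x (by repeated squaring, reducing mod 58 at every step), the values g(0), g(1), …, g(57) are: 0, 1, 38, 5, 52, 49, 16, 53, 4, 25, 6, 51, 28, 7, 42, 13, 36, 57, 22, 35, 54, 33, 24, 45, 20, 23, 34, 9, 30, 29, 30, 9, 34, 23, 20, 45, 24, 33, 54, 35, 22, 57, 36, 13, 42, 7, 28, 51, 6, 25, 4, 53, 16, 49, 52, 5, 38, 1.
The distinct values are {0, 1, 4, 5, 6, 7, 9, 13, 16, 20, 22, 23, 24, 25, 28, 29, 30, 33, 34, 35, 36, 38, 42, 45, 49, 51, 52, 53, 54, 57}; there are 30 of them.

30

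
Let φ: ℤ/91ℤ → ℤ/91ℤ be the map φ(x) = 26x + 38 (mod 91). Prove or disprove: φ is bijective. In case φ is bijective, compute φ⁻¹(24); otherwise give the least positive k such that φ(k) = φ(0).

We have gcd(26, 91) = 13 > 1. Taking s = 0 and t = 7: φ(0) = 38 and φ(7) = 26·7 + 38 = 220 ≡ 38 (mod 91).
So φ(0) = φ(7) while 0 ≠ 7, thus φ is not injective, hence not bijective.
Since φ is not bijective, we find the least positive k with φ(k) = φ(0): this means 26k ≡ 0 (mod 91), i.e. 91 ∣ 26k. Since gcd(26, 91) = 13, dividing through by 13 this holds exactly when 7 ∣ 2k, and as gcd(2, 7) = 1, exactly when 7 ∣ k.
The smallest positive such k is 7.

7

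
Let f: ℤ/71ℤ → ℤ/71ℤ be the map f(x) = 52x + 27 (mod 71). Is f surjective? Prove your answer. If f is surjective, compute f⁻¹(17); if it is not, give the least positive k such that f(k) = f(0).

Since gcd(52, 71) = 1, 52 is invertible modulo 71. Euclid's algorithm: 71 = 1·52 + 19, 52 = 2·19 + 14, 19 = 1·14 + 5, 14 = 2·5 + 4, 5 = 1·4 + 1; back-substituting gives 1 = 56·52 − 41·71, so 52⁻¹ ≡ 56 (mod 71).
For any y ∈ ℤ/71ℤ, x = 56(y − 27) mod 71 satisfies f(x) = 52·56(y − 27) + 27 ≡ y (since 52·56 ≡ 1 mod 71). So every y has a preimage.
Therefore f is surjective.
Since f is surjective, we compute f⁻¹(17): solve 52x + 27 ≡ 17 (mod 71), i.e. 52x ≡ 61 (mod 71).
Multiplying by 52⁻¹ = 56 gives x ≡ 56·61 = 3416 = 48·71 + 8 ≡ 8 (mod 71).
Check: f(8) = 52·8 + 27 = 443 = 6·71 + 17 ≡ 17 (mod 71).

8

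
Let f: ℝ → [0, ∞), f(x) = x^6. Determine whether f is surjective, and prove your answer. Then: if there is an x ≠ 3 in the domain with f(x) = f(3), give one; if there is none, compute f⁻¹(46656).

For any y ∈ [0, ∞), x = y^{1/6} ∈ ℝ satisfies x^6 = y, so f is surjective.
For the follow-up, such an x exists: taking x = −3 ∈ ℝ gives f(−3) = 729 = f(3) with −3 ≠ 3.

-3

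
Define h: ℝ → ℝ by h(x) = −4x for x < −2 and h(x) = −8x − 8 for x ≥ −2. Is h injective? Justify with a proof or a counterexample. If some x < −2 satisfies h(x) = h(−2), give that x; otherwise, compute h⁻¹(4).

Both pieces are strictly decreasing (slopes −4 and −8), so each is injective on its own interval.
The left piece maps (−∞, −2) onto (8, ∞); the right piece maps [−2, ∞) onto (−∞, 8].
These images are disjoint, so no value is attained by both pieces. Thus h is injective.
Because the two images are disjoint, no x < −2 has h(x) = h(−2), so we compute h⁻¹(4): 4 lies in (−∞, 8], so solve −8x − 8 = 4: x = (4 + 8)/(−8) = −3/2.

-3/2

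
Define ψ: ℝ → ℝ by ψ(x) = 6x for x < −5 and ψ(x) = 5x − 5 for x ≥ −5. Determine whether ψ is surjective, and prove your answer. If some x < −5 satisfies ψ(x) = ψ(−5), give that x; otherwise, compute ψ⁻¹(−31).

Both pieces are strictly increasing (slopes 6 and 5), so each is injective on its own interval.
The left piece maps (−∞, −5) onto (−∞, −30); the right piece maps [−5, ∞) onto [−30, ∞).
These images together cover ℝ, so ψ is surjective.
Because the two images are disjoint, no x < −5 has ψ(x) = ψ(−5), so we compute ψ⁻¹(−31): −31 lies in (−∞, −30), so solve 6x = −31: x = (−31 − 0)/6 = −31/6.

-31/6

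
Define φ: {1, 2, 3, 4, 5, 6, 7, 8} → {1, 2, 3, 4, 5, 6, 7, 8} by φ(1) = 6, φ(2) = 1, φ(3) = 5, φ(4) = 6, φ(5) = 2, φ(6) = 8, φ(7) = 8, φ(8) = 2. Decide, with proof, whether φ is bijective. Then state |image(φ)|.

φ(1) = 6 = φ(4) with 1 ≠ 4, so φ is not injective, hence not bijective.
The image of φ is {1, 2, 5, 6, 8}, which has 5 elements.

5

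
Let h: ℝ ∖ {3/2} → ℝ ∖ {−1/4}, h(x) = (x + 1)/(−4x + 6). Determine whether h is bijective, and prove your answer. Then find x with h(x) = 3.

17/13

Suppose h(u) = h(v). Cross-multiplying: (u + 1)(−4v + 6) = (v + 1)(−4u + 6).
Expanding both sides and cancelling the symmetric terms leaves 10·(u − v) = 0. Since 10 ≠ 0, u = v. So h is injective.
For any y ≠ −1/4, solving y(−4x + 6) = x + 1 for x gives a well-defined x ≠ 3/2. So h is surjective.
Thus h is bijective.
Solving h(x) = 3: cross-multiplying gives x + 1 = 3(−4x + 6), which rearranges to 13x = 17, so x = 17/13.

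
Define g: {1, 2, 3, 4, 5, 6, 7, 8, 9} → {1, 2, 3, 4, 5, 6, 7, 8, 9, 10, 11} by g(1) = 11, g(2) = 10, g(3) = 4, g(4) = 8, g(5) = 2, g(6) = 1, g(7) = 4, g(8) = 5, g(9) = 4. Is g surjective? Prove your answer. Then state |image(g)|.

No element maps to 3, so g is not surjective.
The image of g is {1, 2, 4, 5, 8, 10, 11}, which has 7 elements.

7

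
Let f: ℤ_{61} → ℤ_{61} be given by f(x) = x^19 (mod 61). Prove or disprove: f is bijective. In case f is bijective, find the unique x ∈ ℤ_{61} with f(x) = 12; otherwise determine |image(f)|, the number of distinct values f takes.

Since 61 is prime, the nonzero elements of ℤ_{61} form a cyclic group of order 60.
As gcd(19, 60) = 1, raising to the 19th power is a bijection on this group: if s^19 ≡ t^19 then (st^{−1})^19 = 1, and the only element of order dividing gcd(19, 60) = 1 is 1, so s = t.
With f(0) = 0 this makes f injective on all of ℤ_{61}, hence bijective (finite equal-size domain and codomain). In particular f is bijective.
Since f is bijective, we find the preimage of 12. The inverse of x ↦ x^19 on (ℤ_{61})^× is x ↦ x^19, because 19·19 = 361 = 6·60 + 1 ≡ 1 (mod 60) and x^{60} = 1 for x ≠ 0 (Fermat). So f⁻¹(12) = 12^19 mod 61.
Repeated squaring mod 61: 12^1 ≡ 12, 12^2 ≡ 12² = 144 ≡ 22, 12^4 ≡ 22² = 484 ≡ 57, 12^8 ≡ 57² = 3249 ≡ 16, 12^16 ≡ 16² = 256 ≡ 12. Since 19 = 16 + 2 + 1, 12^19 ≡ 12·22·12: 12·22 = 264 ≡ 20, then 20·12 = 240 ≡ 57. So 12^19 ≡ 57 (mod 61).
Hence f⁻¹(12) = 57.

57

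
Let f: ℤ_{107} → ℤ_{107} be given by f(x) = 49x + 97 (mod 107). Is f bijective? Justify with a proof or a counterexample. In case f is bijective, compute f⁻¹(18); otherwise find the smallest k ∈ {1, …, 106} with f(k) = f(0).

77

Recall: f is injective when f(u) = f(v) forces u = v.
If f(u) = f(v), then 49u ≡ 49v (mod 107). Because gcd(49, 107) = 1, we may cancel 49 to get u ≡ v (mod 107).
We now compute 49⁻¹ mod 107 explicitly. Euclid's algorithm: 107 = 2·49 + 9, 49 = 5·9 + 4, 9 = 2·4 + 1; back-substituting gives 1 = 83·49 − 38·107, so 49⁻¹ ≡ 83 (mod 107).
For any y ∈ ℤ_{107}, x = 83(y − 97) mod 107 satisfies f(x) = 49·83(y − 97) + 97 ≡ y (since 49·83 ≡ 1 mod 107). So every y has a preimage.
Therefore f is bijective.
Since f is bijective, we find f⁻¹(18): we need 49x ≡ 18 − 97 ≡ 28 (mod 107). Using 49⁻¹ = 83: x ≡ 83·28 = 2324 = 21·107 + 77, so x = 77.
Check: f(77) = 49·77 + 97 = 3870 = 36·107 + 18 ≡ 18 (mod 107).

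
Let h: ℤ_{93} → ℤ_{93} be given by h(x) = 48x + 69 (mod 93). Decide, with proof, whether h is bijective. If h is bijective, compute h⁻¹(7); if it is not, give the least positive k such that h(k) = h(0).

31

Recall that h is injective if h(s) = h(t) implies s = t.
We have gcd(48, 93) = 3 > 1. Taking s = 0 and t = 31: h(0) = 69 and h(31) = 48·31 + 69 = 1557 ≡ 69 (mod 93).
So h(0) = h(31) while 0 ≠ 31, thus h is not injective, hence not bijective.
Since h is not bijective, we find the least positive k with h(k) = h(0): this means 48k ≡ 0 (mod 93), i.e. 93 ∣ 48k. Since gcd(48, 93) = 3, dividing through by 3 this holds exactly when 31 ∣ 16k, and as gcd(16, 31) = 1, exactly when 31 ∣ k.
The smallest positive such k is 31.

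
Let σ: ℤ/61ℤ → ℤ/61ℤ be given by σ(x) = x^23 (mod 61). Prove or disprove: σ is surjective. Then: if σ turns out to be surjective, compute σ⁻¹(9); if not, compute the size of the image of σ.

20

Since 61 is prime, the nonzero elements of ℤ/61ℤ form a cyclic group of order 60.
As gcd(23, 60) = 1, raising to the 23rd power is a bijection on this group: if u^23 ≡ v^23 then (uv^{−1})^23 = 1, and the only element of order dividing gcd(23, 60) = 1 is 1, so u = v.
With σ(0) = 0 this makes σ injective on all of ℤ/61ℤ, hence bijective (finite equal-size domain and codomain). In particular σ is surjective.
Since σ is surjective, we find the preimage of 9. The inverse of x ↦ x^23 on (ℤ/61ℤ)^× is x ↦ x^47, because 23·47 = 1081 = 18·60 + 1 ≡ 1 (mod 60) and x^{60} = 1 for x ≠ 0 (Fermat). So σ⁻¹(9) = 9^47 mod 61.
Repeated squaring mod 61: 9^1 ≡ 9, 9^2 ≡ 9² = 81 ≡ 20, 9^4 ≡ 20² = 400 ≡ 34, 9^8 ≡ 34² = 1156 ≡ 58, 9^16 ≡ 58² = 3364 ≡ 9, 9^32 ≡ 9² = 81 ≡ 20. Since 47 = 32 + 8 + 4 + 2 + 1, 9^47 ≡ 20·58·34·20·9: 20·58 = 1160 ≡ 1, then 1·34 = 34, then 34·20 = 680 ≡ 9, then 9·9 = 81 ≡ 20. So 9^47 ≡ 20 (mod 61).
Hence σ⁻¹(9) = 20.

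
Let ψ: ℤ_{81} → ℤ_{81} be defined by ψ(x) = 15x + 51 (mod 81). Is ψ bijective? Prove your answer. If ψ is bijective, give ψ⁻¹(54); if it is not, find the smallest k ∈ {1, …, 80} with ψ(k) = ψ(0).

We have gcd(15, 81) = 3 > 1. Taking a = 0 and b = 27: ψ(0) = 51 and ψ(27) = 15·27 + 51 = 456 ≡ 51 (mod 81).
So ψ(0) = ψ(27) while 0 ≠ 27, so ψ is not injective, hence not bijective.
Since ψ is not bijective, we find the least positive k with ψ(k) = ψ(0): this means 15k ≡ 0 (mod 81), i.e. 81 ∣ 15k. Since gcd(15, 81) = 3, dividing through by 3 this holds exactly when 27 ∣ 5k, and as gcd(5, 27) = 1, exactly when 27 ∣ k.
The smallest positive such k is 27.

27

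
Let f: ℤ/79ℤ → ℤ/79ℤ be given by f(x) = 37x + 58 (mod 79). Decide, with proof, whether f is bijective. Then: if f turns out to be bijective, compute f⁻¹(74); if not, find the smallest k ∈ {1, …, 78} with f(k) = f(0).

Suppose f(u) = f(v) in ℤ/79ℤ. Then 37u + 58 ≡ 37v + 58 (mod 79), hence 37(u − v) ≡ 0 (mod 79).
Since gcd(37, 79) = 1, 37 is invertible modulo 79, therefore u − v ≡ 0 (mod 79), i.e. u = v.
We now compute 37⁻¹ mod 79 explicitly. Euclid's algorithm: 79 = 2·37 + 5, 37 = 7·5 + 2, 5 = 2·2 + 1; back-substituting gives 1 = 47·37 − 22·79, so 37⁻¹ ≡ 47 (mod 79).
For any y ∈ ℤ/79ℤ, x = 47(y − 58) mod 79 satisfies f(x) = 37·47(y − 58) + 58 ≡ y (since 37·47 ≡ 1 mod 79). So every y has a preimage.
Therefore f is bijective.
Since f is bijective, we compute f⁻¹(74): solve 37x + 58 ≡ 74 (mod 79), i.e. 37x ≡ 16 (mod 79).
Multiplying by 37⁻¹ = 47 gives x ≡ 47·16 = 752 = 9·79 + 41 ≡ 41 (mod 79).
Check: f(41) = 37·41 + 58 = 1575 = 19·79 + 74 ≡ 74 (mod 79).

41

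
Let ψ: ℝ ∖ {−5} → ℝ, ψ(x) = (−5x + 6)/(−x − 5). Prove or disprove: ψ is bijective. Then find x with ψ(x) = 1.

11/4

If ψ(x) = 5, cross-multiplying gives −1(−5x + 6) = −5(−x − 5), which simplifies to −6 = 25 — false.  So 5 has no preimage and ψ is not surjective.
So ψ is not bijective.
Solving ψ(x) = 1: cross-multiplying gives −5x + 6 = 1(−x − 5), which rearranges to −4x = −11, so x = 11/4.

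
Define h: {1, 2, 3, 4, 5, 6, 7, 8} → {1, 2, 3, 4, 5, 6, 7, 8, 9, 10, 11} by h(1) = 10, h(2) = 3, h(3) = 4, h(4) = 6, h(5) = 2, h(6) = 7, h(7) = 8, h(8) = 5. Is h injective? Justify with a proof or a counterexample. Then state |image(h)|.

The values h(1), …, h(8) are 10, 3, 4, 6, 2, 7, 8, 5 — all distinct.
So h(s) = h(t) only when s = t, and h is injective.
The image of h is {2, 3, 4, 5, 6, 7, 8, 10}, which has 8 elements.

8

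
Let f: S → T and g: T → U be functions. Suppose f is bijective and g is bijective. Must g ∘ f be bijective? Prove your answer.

Injectivity: if g(f(a)) = g(f(b)) then f(a) = f(b) (g injective) so a = b (f injective).
Surjectivity: for c ∈ U pick b with g(b) = c, then a with f(a) = b; then (g ∘ f)(a) = c.
Thus g ∘ f is bijective.

bijective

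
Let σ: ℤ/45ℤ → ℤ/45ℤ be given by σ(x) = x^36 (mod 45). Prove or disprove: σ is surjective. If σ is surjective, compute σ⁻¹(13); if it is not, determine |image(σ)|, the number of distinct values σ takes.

4

σ(1) = 1^36 = 1.
σ(2): Repeated squaring mod 45: 2^1 ≡ 2, 2^2 ≡ 2² = 4, 2^4 ≡ 4² = 16, 2^8 ≡ 16² = 256 ≡ 31, 2^16 ≡ 31² = 961 ≡ 16, 2^32 ≡ 16² = 256 ≡ 31. Since 36 = 32 + 4, 2^36 ≡ 31·16: 31·16 = 496 ≡ 1. So 2^36 ≡ 1 (mod 45).
So σ(1) = σ(2) = 1 while 1 ≠ 2, thus σ is not injective.
A non-injective map from the 45-element set ℤ/45ℤ to itself takes at most 44 distinct values, so it cannot be surjective. So σ is not surjective.
Since σ is not surjective, we determine |image(σ)|. Computing x^36 mod 45 for each x (by repeated squaring, reducing mod 45 at every step), the values σ(0), σ(1), …, σ(44) are: 0, 1, 1, 36, 1, 10, 36, 1, 1, 36, 10, 1, 36, 1, 1, 0, 1, 1, 36, 1, 10, 36, 1, 1, 36, 10, 1, 36, 1, 1, 0, 1, 1, 36, 1, 10, 36, 1, 1, 36, 10, 1, 36, 1, 1.
The distinct values are {0, 1, 10, 36}; there are 4 of them.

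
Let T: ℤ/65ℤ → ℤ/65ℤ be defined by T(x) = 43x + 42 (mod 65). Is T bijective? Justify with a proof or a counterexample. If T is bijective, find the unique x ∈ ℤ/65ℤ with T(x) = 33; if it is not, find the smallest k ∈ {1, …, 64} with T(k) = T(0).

By definition, T is injective if T(u) = T(v) implies u = v.
Suppose T(u) = T(v) in ℤ/65ℤ. Then 43u + 42 ≡ 43v + 42 (mod 65), hence 43(u − v) ≡ 0 (mod 65).
Since gcd(43, 65) = 1, 43 is invertible modulo 65, thus u − v ≡ 0 (mod 65), i.e. u = v.
We now compute 43⁻¹ mod 65 explicitly. Euclid's algorithm: 65 = 1·43 + 22, 43 = 1·22 + 21, 22 = 1·21 + 1; back-substituting gives 1 = 62·43 − 41·65, so 43⁻¹ ≡ 62 (mod 65).
For any y ∈ ℤ/65ℤ, x = 62(y − 42) mod 65 satisfies T(x) = 43·62(y − 42) + 42 ≡ y (since 43·62 ≡ 1 mod 65). So every y has a preimage.
So T is bijective.
Since T is bijective, we find T⁻¹(33): we need 43x ≡ 33 − 42 ≡ 56 (mod 65). Using 43⁻¹ = 62: x ≡ 62·56 = 3472 = 53·65 + 27, so x = 27.
Check: T(27) = 43·27 + 42 = 1203 = 18·65 + 33 ≡ 33 (mod 65).

27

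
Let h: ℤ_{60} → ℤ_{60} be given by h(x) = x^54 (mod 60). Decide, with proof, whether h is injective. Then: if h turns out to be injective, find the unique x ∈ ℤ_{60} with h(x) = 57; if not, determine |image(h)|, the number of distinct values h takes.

12

h(2): Repeated squaring mod 60: 2^1 ≡ 2, 2^2 ≡ 2² = 4, 2^4 ≡ 4² = 16, 2^8 ≡ 16² = 256 ≡ 16, 2^16 ≡ 16² = 256 ≡ 16, 2^32 ≡ 16² = 256 ≡ 16. Since 54 = 32 + 16 + 4 + 2, 2^54 ≡ 16·16·16·4: 16·16 = 256 ≡ 16, then 16·16 = 256 ≡ 16, then 16·4 = 64 ≡ 4. So 2^54 ≡ 4 (mod 60).
h(8): Repeated squaring mod 60: 8^1 ≡ 8, 8^2 ≡ 8² = 64 ≡ 4, 8^4 ≡ 4² = 16, 8^8 ≡ 16² = 256 ≡ 16, 8^16 ≡ 16² = 256 ≡ 16, 8^32 ≡ 16² = 256 ≡ 16. Since 54 = 32 + 16 + 4 + 2, 8^54 ≡ 16·16·16·4: 16·16 = 256 ≡ 16, then 16·16 = 256 ≡ 16, then 16·4 = 64 ≡ 4. So 8^54 ≡ 4 (mod 60).
So h(2) = h(8) = 4 while 2 ≠ 8, therefore h is not injective.
Since h is not injective, we determine |image(h)|. Computing x^54 mod 60 for each x (by repeated squaring, reducing mod 60 at every step), the values h(0), h(1), …, h(59) are: 0, 1, 4, 9, 16, 25, 36, 49, 4, 21, 40, 1, 24, 49, 16, 45, 16, 49, 24, 1, 40, 21, 4, 49, 36, 25, 16, 9, 4, 1, 0, 1, 4, 9, 16, 25, 36, 49, 4, 21, 40, 1, 24, 49, 16, 45, 16, 49, 24, 1, 40, 21, 4, 49, 36, 25, 16, 9, 4, 1.
The distinct values are {0, 1, 4, 9, 16, 21, 24, 25, 36, 40, 45, 49}; there are 12 of them.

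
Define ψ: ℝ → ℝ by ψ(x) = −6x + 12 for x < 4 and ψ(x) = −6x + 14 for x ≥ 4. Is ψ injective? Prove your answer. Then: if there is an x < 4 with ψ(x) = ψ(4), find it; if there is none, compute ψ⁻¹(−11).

Both pieces are strictly decreasing (slopes −6 and −6), so each is injective on its own interval.
The left piece maps (−∞, 4) onto (−12, ∞); the right piece maps [4, ∞) onto (−∞, −10].
These images overlap. In particular ψ(4) = −10 (right piece), and solving −6x + 12 = −10 on the left piece gives x = 11/3 < 4.
So ψ(11/3) = ψ(4) with 11/3 ≠ 4, and ψ is not injective. This x = 11/3 is the requested value below 4.

11/3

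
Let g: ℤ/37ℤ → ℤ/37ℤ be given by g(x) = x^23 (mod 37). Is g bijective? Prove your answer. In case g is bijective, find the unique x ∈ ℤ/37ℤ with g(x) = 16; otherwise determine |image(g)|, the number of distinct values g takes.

34

Since 37 is prime, the nonzero elements of ℤ/37ℤ form a cyclic group of order 36.
As gcd(23, 36) = 1, raising to the 23rd power is a bijection on this group: if s^23 ≡ t^23 then (st^{−1})^23 = 1, and the only element of order dividing gcd(23, 36) = 1 is 1, so s = t.
With g(0) = 0 this makes g injective on all of ℤ/37ℤ, hence bijective (finite equal-size domain and codomain). In particular g is bijective.
Since g is bijective, we find the preimage of 16. The inverse of x ↦ x^23 on (ℤ/37ℤ)^× is x ↦ x^11, because 23·11 = 253 = 7·36 + 1 ≡ 1 (mod 36) and x^{36} = 1 for x ≠ 0 (Fermat). So g⁻¹(16) = 16^11 mod 37.
Repeated squaring mod 37: 16^1 ≡ 16, 16^2 ≡ 16² = 256 ≡ 34, 16^4 ≡ 34² = 1156 ≡ 9, 16^8 ≡ 9² = 81 ≡ 7. Since 11 = 8 + 2 + 1, 16^11 ≡ 7·34·16: 7·34 = 238 ≡ 16, then 16·16 = 256 ≡ 34. So 16^11 ≡ 34 (mod 37).
Hence g⁻¹(16) = 34.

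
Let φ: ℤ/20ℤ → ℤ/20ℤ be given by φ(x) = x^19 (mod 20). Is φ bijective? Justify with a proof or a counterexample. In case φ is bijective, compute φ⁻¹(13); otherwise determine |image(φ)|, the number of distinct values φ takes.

15

φ(0) = 0^19 = 0.
φ(10): Repeated squaring mod 20: 10^1 ≡ 10, 10^2 ≡ 10² = 100 ≡ 0, 10^4 ≡ 0² = 0, 10^8 ≡ 0² = 0, 10^16 ≡ 0² = 0. Since 19 = 16 + 2 + 1, 10^19 ≡ 0·0·10: 0·0 = 0, then 0·10 = 0. So 10^19 ≡ 0 (mod 20).
So φ(0) = φ(10) = 0 while 0 ≠ 10, so φ is not injective, hence not bijective.
Since φ is not bijective, we determine |image(φ)|. Computing x^19 mod 20 for each x (by repeated squaring, reducing mod 20 at every step), the values φ(0), φ(1), …, φ(19) are: 0, 1, 8, 7, 4, 5, 16, 3, 12, 9, 0, 11, 8, 17, 4, 15, 16, 13, 12, 19.
The distinct values are {0, 1, 3, 4, 5, 7, 8, 9, 11, 12, 13, 15, 16, 17, 19}; there are 15 of them.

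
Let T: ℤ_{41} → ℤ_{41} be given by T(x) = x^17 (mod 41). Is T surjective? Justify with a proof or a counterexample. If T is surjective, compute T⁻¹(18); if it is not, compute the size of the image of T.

Since 41 is prime, the nonzero elements of ℤ_{41} form a cyclic group of order 40.
As gcd(17, 40) = 1, raising to the 17th power is a bijection on this group: if a^17 ≡ b^17 then (ab^{−1})^17 = 1, and the only element of order dividing gcd(17, 40) = 1 is 1, so a = b.
With T(0) = 0 this makes T injective on all of ℤ_{41}, hence bijective (finite equal-size domain and codomain). In particular T is surjective.
Since T is surjective, we find the preimage of 18. The inverse of x ↦ x^17 on (ℤ_{41})^× is x ↦ x^33, because 17·33 = 561 = 14·40 + 1 ≡ 1 (mod 40) and x^{40} = 1 for x ≠ 0 (Fermat). So T⁻¹(18) = 18^33 mod 41.
Repeated squaring mod 41: 18^1 ≡ 18, 18^2 ≡ 18² = 324 ≡ 37, 18^4 ≡ 37² = 1369 ≡ 16, 18^8 ≡ 16² = 256 ≡ 10, 18^16 ≡ 10² = 100 ≡ 18, 18^32 ≡ 18² = 324 ≡ 37. Since 33 = 32 + 1, 18^33 ≡ 37·18: 37·18 = 666 ≡ 10. So 18^33 ≡ 10 (mod 41).
Hence T⁻¹(18) = 10.

10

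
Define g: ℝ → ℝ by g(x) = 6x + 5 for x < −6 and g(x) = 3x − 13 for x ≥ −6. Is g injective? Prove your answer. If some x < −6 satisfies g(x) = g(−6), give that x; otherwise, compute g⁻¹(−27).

Both pieces are strictly increasing (slopes 6 and 3), so each is injective on its own interval.
The left piece maps (−∞, −6) onto (−∞, −31); the right piece maps [−6, ∞) onto [−31, ∞).
These images are disjoint, so no value is attained by both pieces. Therefore g is injective.
Because the two images are disjoint, no x < −6 has g(x) = g(−6), so we compute g⁻¹(−27): −27 lies in [−31, ∞), so solve 3x − 13 = −27: x = (−27 + 13)/3 = −14/3.

-14/3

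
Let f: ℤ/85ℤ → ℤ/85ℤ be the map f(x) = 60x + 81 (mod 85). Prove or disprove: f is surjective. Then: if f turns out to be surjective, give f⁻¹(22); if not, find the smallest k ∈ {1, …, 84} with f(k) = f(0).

Since gcd(60, 85) = 5, we have 60x ≡ 0 (mod 5) for all x, so f(x) ≡ 1 (mod 5).
But 0 ≢ 1 (mod 5), so 0 ∈ ℤ/85ℤ has no preimage. Therefore f is not surjective.
Since f is not surjective, we find the least positive k with f(k) = f(0): this means 60k ≡ 0 (mod 85), i.e. 85 ∣ 60k. Since gcd(60, 85) = 5, dividing through by 5 this holds exactly when 17 ∣ 12k, and as gcd(12, 17) = 1, exactly when 17 ∣ k.
The smallest positive such k is 17.

17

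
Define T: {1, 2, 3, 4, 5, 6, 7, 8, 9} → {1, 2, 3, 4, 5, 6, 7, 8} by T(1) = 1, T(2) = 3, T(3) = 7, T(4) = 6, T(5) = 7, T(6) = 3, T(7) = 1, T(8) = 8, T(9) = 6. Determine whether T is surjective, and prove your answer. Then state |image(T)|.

5

No element maps to 2, so T is not surjective.
The image of T is {1, 3, 6, 7, 8}, which has 5 elements.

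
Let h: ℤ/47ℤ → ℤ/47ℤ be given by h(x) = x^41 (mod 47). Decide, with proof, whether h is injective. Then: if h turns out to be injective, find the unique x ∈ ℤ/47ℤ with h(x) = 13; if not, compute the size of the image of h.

11

Since 47 is prime, the nonzero elements of ℤ/47ℤ form a cyclic group of order 46.
As gcd(41, 46) = 1, raising to the 41st power is a bijection on this group: if x_1^41 ≡ x_2^41 then (x_1x_2^{−1})^41 = 1, and the only element of order dividing gcd(41, 46) = 1 is 1, so x_1 = x_2.
With h(0) = 0 this makes h injective on all of ℤ/47ℤ, hence bijective (finite equal-size domain and codomain). In particular h is injective.
Since h is injective, we find the preimage of 13. The inverse of x ↦ x^41 on (ℤ/47ℤ)^× is x ↦ x^9, because 41·9 = 369 = 8·46 + 1 ≡ 1 (mod 46) and x^{46} = 1 for x ≠ 0 (Fermat). So h⁻¹(13) = 13^9 mod 47.
Repeated squaring mod 47: 13^1 ≡ 13, 13^2 ≡ 13² = 169 ≡ 28, 13^4 ≡ 28² = 784 ≡ 32, 13^8 ≡ 32² = 1024 ≡ 37. Since 9 = 8 + 1, 13^9 ≡ 37·13: 37·13 = 481 ≡ 11. So 13^9 ≡ 11 (mod 47).
Hence h⁻¹(13) = 11.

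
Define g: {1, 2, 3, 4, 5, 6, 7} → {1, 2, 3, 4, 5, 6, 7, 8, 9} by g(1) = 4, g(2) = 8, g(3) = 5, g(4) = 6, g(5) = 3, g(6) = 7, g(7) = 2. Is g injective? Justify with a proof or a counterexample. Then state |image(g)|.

7

The values g(1), …, g(7) are 4, 8, 5, 6, 3, 7, 2 — all distinct.
So g(x_1) = g(x_2) only when x_1 = x_2, and g is injective.
The image of g is {2, 3, 4, 5, 6, 7, 8}, which has 7 elements.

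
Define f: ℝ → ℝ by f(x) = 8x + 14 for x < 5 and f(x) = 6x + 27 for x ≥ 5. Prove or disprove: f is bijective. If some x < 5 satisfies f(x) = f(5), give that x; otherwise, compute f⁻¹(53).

Both pieces are strictly increasing (slopes 8 and 6), so each is injective on its own interval.
The left piece maps (−∞, 5) onto (−∞, 54); the right piece maps [5, ∞) onto [57, ∞).
The images leave a gap (54 has no preimage), so f is not surjective, hence not bijective.
Because the two images are disjoint, no x < 5 has f(x) = f(5), so we compute f⁻¹(53): 53 lies in (−∞, 54), so solve 8x + 14 = 53: x = (53 − 14)/8 = 39/8.

39/8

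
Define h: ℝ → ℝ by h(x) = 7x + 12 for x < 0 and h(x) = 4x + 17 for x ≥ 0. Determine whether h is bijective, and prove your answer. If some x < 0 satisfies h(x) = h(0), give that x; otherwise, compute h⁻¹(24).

7/4

Both pieces are strictly increasing (slopes 7 and 4), so each is injective on its own interval.
The left piece maps (−∞, 0) onto (−∞, 12); the right piece maps [0, ∞) onto [17, ∞).
The images leave a gap (12 has no preimage), so h is not surjective, hence not bijective.
Because the two images are disjoint, no x < 0 has h(x) = h(0), so we compute h⁻¹(24): 24 lies in [17, ∞), so solve 4x + 17 = 24: x = (24 − 17)/4 = 7/4.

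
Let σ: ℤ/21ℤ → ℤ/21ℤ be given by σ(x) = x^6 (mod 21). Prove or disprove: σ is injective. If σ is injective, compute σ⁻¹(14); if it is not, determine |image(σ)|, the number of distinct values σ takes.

σ(1) = 1^6 = 1.
σ(2): Repeated squaring mod 21: 2^1 ≡ 2, 2^2 ≡ 2² = 4, 2^4 ≡ 4² = 16. Since 6 = 4 + 2, 2^6 ≡ 16·4: 16·4 = 64 ≡ 1. So 2^6 ≡ 1 (mod 21).
So σ(1) = σ(2) = 1 while 1 ≠ 2, so σ is not injective.
Since σ is not injective, we determine |image(σ)|. Computing x^6 mod 21 for each x (by repeated squaring, reducing mod 21 at every step), the values σ(0), σ(1), …, σ(20) are: 0, 1, 1, 15, 1, 1, 15, 7, 1, 15, 1, 1, 15, 1, 7, 15, 1, 1, 15, 1, 1.
The distinct values are {0, 1, 7, 15}; there are 4 of them.

4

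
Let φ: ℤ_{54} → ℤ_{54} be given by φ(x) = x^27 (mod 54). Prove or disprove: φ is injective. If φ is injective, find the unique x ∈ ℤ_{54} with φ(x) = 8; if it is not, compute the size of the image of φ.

6

φ(0) = 0^27 = 0.
φ(6): Repeated squaring mod 54: 6^1 ≡ 6, 6^2 ≡ 6² = 36, 6^4 ≡ 36² = 1296 ≡ 0, 6^8 ≡ 0² = 0, 6^16 ≡ 0² = 0. Since 27 = 16 + 8 + 2 + 1, 6^27 ≡ 0·0·36·6: 0·0 = 0, then 0·36 = 0, then 0·6 = 0. So 6^27 ≡ 0 (mod 54).
So φ(0) = φ(6) = 0 while 0 ≠ 6, therefore φ is not injective.
Since φ is not injective, we determine |image(φ)|. Computing x^27 mod 54 for each x (by repeated squaring, reducing mod 54 at every step), the values φ(0), φ(1), …, φ(53) are: 0, 1, 26, 27, 28, 53, 0, 1, 26, 27, 28, 53, 0, 1, 26, 27, 28, 53, 0, 1, 26, 27, 28, 53, 0, 1, 26, 27, 28, 53, 0, 1, 26, 27, 28, 53, 0, 1, 26, 27, 28, 53, 0, 1, 26, 27, 28, 53, 0, 1, 26, 27, 28, 53.
The distinct values are {0, 1, 26, 27, 28, 53}; there are 6 of them.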